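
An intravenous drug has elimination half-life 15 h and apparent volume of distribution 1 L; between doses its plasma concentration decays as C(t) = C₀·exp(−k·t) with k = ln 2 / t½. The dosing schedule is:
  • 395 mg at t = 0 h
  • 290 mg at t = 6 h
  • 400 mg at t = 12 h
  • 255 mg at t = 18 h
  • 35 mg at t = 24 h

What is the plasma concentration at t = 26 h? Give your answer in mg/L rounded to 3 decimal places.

651.448 mg/L

k = ln 2 / 15 = 0.04621 per h
Dose 1 (395 mg at t=0 h): 395·exp(−0.04621·26) = 118.799 mg/L
Dose 2 (290 mg at t=6 h): 290·exp(−0.04621·20) = 115.087 mg/L
Dose 3 (400 mg at t=12 h): 400·exp(−0.04621·14) = 209.459 mg/L
Dose 4 (255 mg at t=18 h): 255·exp(−0.04621·8) = 176.194 mg/L
Dose 5 (35 mg at t=24 h): 35·exp(−0.04621·2) = 31.910 mg/L
C(26) = 118.799 + 115.087 + 209.459 + 176.194 + 31.910 = 651.448 mg/L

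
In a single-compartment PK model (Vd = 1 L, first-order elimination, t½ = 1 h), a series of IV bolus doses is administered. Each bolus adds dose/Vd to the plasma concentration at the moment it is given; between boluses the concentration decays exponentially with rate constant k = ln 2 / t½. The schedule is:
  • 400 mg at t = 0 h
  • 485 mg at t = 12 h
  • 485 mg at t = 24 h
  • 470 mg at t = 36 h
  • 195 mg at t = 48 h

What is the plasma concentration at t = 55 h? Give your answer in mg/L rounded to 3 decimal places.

k = ln 2 / 1 = 0.69315 per h
Dose 1 (400 mg at t=0 h): 400·exp(−0.69315·55) = 0.000 mg/L
Dose 2 (485 mg at t=12 h): 485·exp(−0.69315·43) = 0.000 mg/L
Dose 3 (485 mg at t=24 h): 485·exp(−0.69315·31) = 0.000 mg/L
Dose 4 (470 mg at t=36 h): 470·exp(−0.69315·19) = 0.001 mg/L
Dose 5 (195 mg at t=48 h): 195·exp(−0.69315·7) = 1.523 mg/L
C(55) = 0.000 + 0.000 + 0.000 + 0.001 + 1.523 = 1.524 mg/L

1.524 mg/L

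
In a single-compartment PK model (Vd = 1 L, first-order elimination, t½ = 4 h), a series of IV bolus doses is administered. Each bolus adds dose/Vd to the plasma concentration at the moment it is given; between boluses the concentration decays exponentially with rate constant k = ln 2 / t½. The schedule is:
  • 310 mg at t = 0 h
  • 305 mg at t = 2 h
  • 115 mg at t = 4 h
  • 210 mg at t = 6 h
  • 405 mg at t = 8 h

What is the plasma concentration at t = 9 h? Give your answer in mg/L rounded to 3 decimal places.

k = ln 2 / 4 = 0.17329 per h
Dose 1 (310 mg at t=0 h): 310·exp(−0.17329·9) = 65.169 mg/L
Dose 2 (305 mg at t=2 h): 305·exp(−0.17329·7) = 90.677 mg/L
Dose 3 (115 mg at t=4 h): 115·exp(−0.17329·5) = 48.352 mg/L
Dose 4 (210 mg at t=6 h): 210·exp(−0.17329·3) = 124.867 mg/L
Dose 5 (405 mg at t=8 h): 405·exp(−0.17329·1) = 340.563 mg/L
C(9) = 65.169 + 90.677 + 48.352 + 124.867 + 340.563 = 669.628 mg/L

669.628 mg/L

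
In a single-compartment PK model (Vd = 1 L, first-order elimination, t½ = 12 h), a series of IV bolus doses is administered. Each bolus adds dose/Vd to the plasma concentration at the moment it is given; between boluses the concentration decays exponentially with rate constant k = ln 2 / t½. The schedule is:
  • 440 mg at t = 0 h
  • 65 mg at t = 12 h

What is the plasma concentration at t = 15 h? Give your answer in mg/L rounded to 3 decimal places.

k = ln 2 / 12 = 0.05776 per h
Dose 1 (440 mg at t=0 h): 440·exp(−0.05776·15) = 184.997 mg/L
Dose 2 (65 mg at t=12 h): 65·exp(−0.05776·3) = 54.658 mg/L
C(15) = 184.997 + 54.658 = 239.655 mg/L

239.655 mg/L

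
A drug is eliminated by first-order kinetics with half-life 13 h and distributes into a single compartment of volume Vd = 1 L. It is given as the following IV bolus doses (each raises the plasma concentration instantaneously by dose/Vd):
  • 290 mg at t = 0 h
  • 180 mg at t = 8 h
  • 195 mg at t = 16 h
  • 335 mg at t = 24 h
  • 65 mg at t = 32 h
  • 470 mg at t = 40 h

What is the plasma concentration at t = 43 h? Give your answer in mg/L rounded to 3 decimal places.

k = ln 2 / 13 = 0.05332 per h
Dose 1 (290 mg at t=0 h): 290·exp(−0.05332·43) = 29.288 mg/L
Dose 2 (180 mg at t=8 h): 180·exp(−0.05332·35) = 27.849 mg/L
Dose 3 (195 mg at t=16 h): 195·exp(−0.05332·27) = 46.219 mg/L
Dose 4 (335 mg at t=24 h): 335·exp(−0.05332·19) = 121.640 mg/L
Dose 5 (65 mg at t=32 h): 65·exp(−0.05332·11) = 36.157 mg/L
Dose 6 (470 mg at t=40 h): 470·exp(−0.05332·3) = 400.525 mg/L
C(43) = 29.288 + 27.849 + 46.219 + 121.640 + 36.157 + 400.525 = 661.678 mg/L

661.678 mg/L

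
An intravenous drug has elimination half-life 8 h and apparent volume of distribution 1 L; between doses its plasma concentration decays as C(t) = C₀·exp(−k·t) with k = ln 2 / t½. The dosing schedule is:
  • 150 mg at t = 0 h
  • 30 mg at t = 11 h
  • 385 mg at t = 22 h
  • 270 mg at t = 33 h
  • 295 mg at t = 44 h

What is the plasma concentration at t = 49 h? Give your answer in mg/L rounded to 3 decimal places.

k = ln 2 / 8 = 0.08664 per h
Dose 1 (150 mg at t=0 h): 150·exp(−0.08664·49) = 2.149 mg/L
Dose 2 (30 mg at t=11 h): 30·exp(−0.08664·38) = 1.115 mg/L
Dose 3 (385 mg at t=22 h): 385·exp(−0.08664·27) = 37.109 mg/L
Dose 4 (270 mg at t=33 h): 270·exp(−0.08664·16) = 67.500 mg/L
Dose 5 (295 mg at t=44 h): 295·exp(−0.08664·5) = 191.284 mg/L
C(49) = 2.149 + 1.115 + 37.109 + 67.500 + 191.284 = 299.157 mg/L

299.157 mg/L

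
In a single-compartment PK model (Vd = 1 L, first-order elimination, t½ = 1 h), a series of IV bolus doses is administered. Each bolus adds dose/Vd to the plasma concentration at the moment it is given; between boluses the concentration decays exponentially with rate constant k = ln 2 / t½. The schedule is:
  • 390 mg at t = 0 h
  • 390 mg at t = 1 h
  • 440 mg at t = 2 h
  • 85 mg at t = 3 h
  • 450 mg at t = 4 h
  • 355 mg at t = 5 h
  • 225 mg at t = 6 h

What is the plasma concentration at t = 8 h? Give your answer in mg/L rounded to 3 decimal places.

k = ln 2 / 1 = 0.69315 per h
Dose 1 (390 mg at t=0 h): 390·exp(−0.69315·8) = 1.523 mg/L
Dose 2 (390 mg at t=1 h): 390·exp(−0.69315·7) = 3.047 mg/L
Dose 3 (440 mg at t=2 h): 440·exp(−0.69315·6) = 6.875 mg/L
Dose 4 (85 mg at t=3 h): 85·exp(−0.69315·5) = 2.656 mg/L
Dose 5 (450 mg at t=4 h): 450·exp(−0.69315·4) = 28.125 mg/L
Dose 6 (355 mg at t=5 h): 355·exp(−0.69315·3) = 44.375 mg/L
Dose 7 (225 mg at t=6 h): 225·exp(−0.69315·2) = 56.250 mg/L
C(8) = 1.523 + 3.047 + 6.875 + 2.656 + 28.125 + 44.375 + 56.250 = 142.852 mg/L

142.852 mg/L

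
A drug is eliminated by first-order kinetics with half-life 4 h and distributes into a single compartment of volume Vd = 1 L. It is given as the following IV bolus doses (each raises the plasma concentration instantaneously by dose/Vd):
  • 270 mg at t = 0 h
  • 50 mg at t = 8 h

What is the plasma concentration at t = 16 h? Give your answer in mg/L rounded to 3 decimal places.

k = ln 2 / 4 = 0.17329 per h
Dose 1 (270 mg at t=0 h): 270·exp(−0.17329·16) = 16.875 mg/L
Dose 2 (50 mg at t=8 h): 50·exp(−0.17329·8) = 12.500 mg/L
C(16) = 16.875 + 12.500 = 29.375 mg/L

29.375 mg/L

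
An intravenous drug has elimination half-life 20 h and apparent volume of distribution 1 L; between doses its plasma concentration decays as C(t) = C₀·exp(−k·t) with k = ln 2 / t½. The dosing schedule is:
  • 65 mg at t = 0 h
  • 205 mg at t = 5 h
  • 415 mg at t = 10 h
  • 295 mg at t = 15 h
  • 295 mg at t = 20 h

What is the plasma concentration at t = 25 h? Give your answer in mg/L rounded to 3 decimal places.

833.251 mg/L

k = ln 2 / 20 = 0.03466 per h
Dose 1 (65 mg at t=0 h): 65·exp(−0.03466·25) = 27.329 mg/L
Dose 2 (205 mg at t=5 h): 205·exp(−0.03466·20) = 102.500 mg/L
Dose 3 (415 mg at t=10 h): 415·exp(−0.03466·15) = 246.760 mg/L
Dose 4 (295 mg at t=15 h): 295·exp(−0.03466·10) = 208.597 mg/L
Dose 5 (295 mg at t=20 h): 295·exp(−0.03466·5) = 248.064 mg/L
C(25) = 27.329 + 102.500 + 246.760 + 208.597 + 248.064 = 833.251 mg/L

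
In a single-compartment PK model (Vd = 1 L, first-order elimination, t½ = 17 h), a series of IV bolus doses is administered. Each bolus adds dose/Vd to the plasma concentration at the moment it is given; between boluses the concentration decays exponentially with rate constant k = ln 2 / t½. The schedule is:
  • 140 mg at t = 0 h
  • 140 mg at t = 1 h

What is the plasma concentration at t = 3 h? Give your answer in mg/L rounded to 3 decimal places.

252.918 mg/L

k = ln 2 / 17 = 0.04077 per h
Dose 1 (140 mg at t=0 h): 140·exp(−0.04077·3) = 123.881 mg/L
Dose 2 (140 mg at t=1 h): 140·exp(−0.04077·2) = 129.037 mg/L
C(3) = 123.881 + 129.037 = 252.918 mg/L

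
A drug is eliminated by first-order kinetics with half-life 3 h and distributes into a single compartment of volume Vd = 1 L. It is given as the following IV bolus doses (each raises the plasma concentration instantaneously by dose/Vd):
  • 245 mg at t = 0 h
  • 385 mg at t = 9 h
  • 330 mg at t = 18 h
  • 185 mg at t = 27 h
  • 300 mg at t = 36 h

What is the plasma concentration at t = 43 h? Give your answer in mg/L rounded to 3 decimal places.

k = ln 2 / 3 = 0.23105 per h
Dose 1 (245 mg at t=0 h): 245·exp(−0.23105·43) = 0.012 mg/L
Dose 2 (385 mg at t=9 h): 385·exp(−0.23105·34) = 0.149 mg/L
Dose 3 (330 mg at t=18 h): 330·exp(−0.23105·25) = 1.023 mg/L
Dose 4 (185 mg at t=27 h): 185·exp(−0.23105·16) = 4.589 mg/L
Dose 5 (300 mg at t=36 h): 300·exp(−0.23105·7) = 59.528 mg/L
C(43) = 0.012 + 0.149 + 1.023 + 4.589 + 59.528 = 65.300 mg/L

65.300 mg/L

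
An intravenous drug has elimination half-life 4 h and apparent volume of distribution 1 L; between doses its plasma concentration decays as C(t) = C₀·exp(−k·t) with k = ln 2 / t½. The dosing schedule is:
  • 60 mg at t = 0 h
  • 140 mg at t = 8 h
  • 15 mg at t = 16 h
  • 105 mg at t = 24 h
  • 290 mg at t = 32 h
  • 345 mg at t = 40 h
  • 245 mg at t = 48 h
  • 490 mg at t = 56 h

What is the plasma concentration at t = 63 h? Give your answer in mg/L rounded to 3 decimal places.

k = ln 2 / 4 = 0.17329 per h
Dose 1 (60 mg at t=0 h): 60·exp(−0.17329·63) = 0.001 mg/L
Dose 2 (140 mg at t=8 h): 140·exp(−0.17329·55) = 0.010 mg/L
Dose 3 (15 mg at t=16 h): 15·exp(−0.17329·47) = 0.004 mg/L
Dose 4 (105 mg at t=24 h): 105·exp(−0.17329·39) = 0.122 mg/L
Dose 5 (290 mg at t=32 h): 290·exp(−0.17329·31) = 1.347 mg/L
Dose 6 (345 mg at t=40 h): 345·exp(−0.17329·23) = 6.411 mg/L
Dose 7 (245 mg at t=48 h): 245·exp(−0.17329·15) = 18.210 mg/L
Dose 8 (490 mg at t=56 h): 490·exp(−0.17329·7) = 145.678 mg/L
C(63) = 0.001 + 0.010 + 0.004 + 0.122 + 1.347 + 6.411 + 18.210 + 145.678 = 171.783 mg/L

171.783 mg/L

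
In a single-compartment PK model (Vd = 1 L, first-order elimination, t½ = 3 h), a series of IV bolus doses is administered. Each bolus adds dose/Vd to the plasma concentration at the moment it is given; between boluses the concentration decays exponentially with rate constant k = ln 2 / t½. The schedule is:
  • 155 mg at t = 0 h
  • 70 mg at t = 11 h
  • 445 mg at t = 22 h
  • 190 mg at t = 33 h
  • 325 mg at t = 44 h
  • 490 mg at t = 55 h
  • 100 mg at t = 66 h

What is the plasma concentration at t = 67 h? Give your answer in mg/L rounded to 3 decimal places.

k = ln 2 / 3 = 0.23105 per h
Dose 1 (155 mg at t=0 h): 155·exp(−0.23105·67) = 0.000 mg/L
Dose 2 (70 mg at t=11 h): 70·exp(−0.23105·56) = 0.000 mg/L
Dose 3 (445 mg at t=22 h): 445·exp(−0.23105·45) = 0.014 mg/L
Dose 4 (190 mg at t=33 h): 190·exp(−0.23105·34) = 0.074 mg/L
Dose 5 (325 mg at t=44 h): 325·exp(−0.23105·23) = 1.600 mg/L
Dose 6 (490 mg at t=55 h): 490·exp(−0.23105·12) = 30.625 mg/L
Dose 7 (100 mg at t=66 h): 100·exp(−0.23105·1) = 79.370 mg/L
C(67) = 0.000 + 0.000 + 0.014 + 0.074 + 1.600 + 30.625 + 79.370 = 111.682 mg/L

111.682 mg/L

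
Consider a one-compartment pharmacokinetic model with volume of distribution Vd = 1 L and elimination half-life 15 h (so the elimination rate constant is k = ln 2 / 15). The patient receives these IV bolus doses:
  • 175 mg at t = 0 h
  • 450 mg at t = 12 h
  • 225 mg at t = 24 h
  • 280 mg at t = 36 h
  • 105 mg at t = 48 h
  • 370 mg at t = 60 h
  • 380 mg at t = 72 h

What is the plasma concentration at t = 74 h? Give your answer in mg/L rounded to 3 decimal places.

673.843 mg/L

k = ln 2 / 15 = 0.04621 per h
Dose 1 (175 mg at t=0 h): 175·exp(−0.04621·74) = 5.727 mg/L
Dose 2 (450 mg at t=12 h): 450·exp(−0.04621·62) = 25.642 mg/L
Dose 3 (225 mg at t=24 h): 225·exp(−0.04621·50) = 22.323 mg/L
Dose 4 (280 mg at t=36 h): 280·exp(−0.04621·38) = 48.367 mg/L
Dose 5 (105 mg at t=48 h): 105·exp(−0.04621·26) = 31.579 mg/L
Dose 6 (370 mg at t=60 h): 370·exp(−0.04621·14) = 193.749 mg/L
Dose 7 (380 mg at t=72 h): 380·exp(−0.04621·2) = 346.455 mg/L
C(74) = 5.727 + 25.642 + 22.323 + 48.367 + 31.579 + 193.749 + 346.455 = 673.843 mg/L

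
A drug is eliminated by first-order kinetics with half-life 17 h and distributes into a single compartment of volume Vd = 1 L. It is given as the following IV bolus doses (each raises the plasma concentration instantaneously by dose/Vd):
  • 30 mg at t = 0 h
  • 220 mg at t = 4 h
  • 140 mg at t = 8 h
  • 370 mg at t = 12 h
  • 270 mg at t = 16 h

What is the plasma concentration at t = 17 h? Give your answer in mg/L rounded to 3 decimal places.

802.457 mg/L

k = ln 2 / 17 = 0.04077 per h
Dose 1 (30 mg at t=0 h): 30·exp(−0.04077·17) = 15.000 mg/L
Dose 2 (220 mg at t=4 h): 220·exp(−0.04077·13) = 129.486 mg/L
Dose 3 (140 mg at t=8 h): 140·exp(−0.04077·9) = 96.997 mg/L
Dose 4 (370 mg at t=12 h): 370·exp(−0.04077·5) = 301.761 mg/L
Dose 5 (270 mg at t=16 h): 270·exp(−0.04077·1) = 259.213 mg/L
C(17) = 15.000 + 129.486 + 96.997 + 301.761 + 259.213 = 802.457 mg/L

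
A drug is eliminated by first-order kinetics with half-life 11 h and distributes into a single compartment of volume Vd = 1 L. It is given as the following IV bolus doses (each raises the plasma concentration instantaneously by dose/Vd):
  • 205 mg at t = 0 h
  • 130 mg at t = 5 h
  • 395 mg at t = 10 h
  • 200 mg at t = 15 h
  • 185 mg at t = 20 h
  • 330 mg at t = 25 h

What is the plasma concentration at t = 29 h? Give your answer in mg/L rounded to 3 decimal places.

625.098 mg/L

k = ln 2 / 11 = 0.06301 per h
Dose 1 (205 mg at t=0 h): 205·exp(−0.06301·29) = 32.971 mg/L
Dose 2 (130 mg at t=5 h): 130·exp(−0.06301·24) = 28.652 mg/L
Dose 3 (395 mg at t=10 h): 395·exp(−0.06301·19) = 119.299 mg/L
Dose 4 (200 mg at t=15 h): 200·exp(−0.06301·14) = 82.775 mg/L
Dose 5 (185 mg at t=20 h): 185·exp(−0.06301·9) = 104.924 mg/L
Dose 6 (330 mg at t=25 h): 330·exp(−0.06301·4) = 256.477 mg/L
C(29) = 32.971 + 28.652 + 119.299 + 82.775 + 104.924 + 256.477 = 625.098 mg/L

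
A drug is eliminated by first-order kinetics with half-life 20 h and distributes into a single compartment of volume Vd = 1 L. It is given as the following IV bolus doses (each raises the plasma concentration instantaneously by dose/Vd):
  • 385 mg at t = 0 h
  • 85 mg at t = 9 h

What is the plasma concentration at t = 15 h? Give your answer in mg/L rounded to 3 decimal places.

297.964 mg/L

k = ln 2 / 20 = 0.03466 per h
Dose 1 (385 mg at t=0 h): 385·exp(−0.03466·15) = 228.922 mg/L
Dose 2 (85 mg at t=9 h): 85·exp(−0.03466·6) = 69.041 mg/L
C(15) = 228.922 + 69.041 = 297.964 mg/L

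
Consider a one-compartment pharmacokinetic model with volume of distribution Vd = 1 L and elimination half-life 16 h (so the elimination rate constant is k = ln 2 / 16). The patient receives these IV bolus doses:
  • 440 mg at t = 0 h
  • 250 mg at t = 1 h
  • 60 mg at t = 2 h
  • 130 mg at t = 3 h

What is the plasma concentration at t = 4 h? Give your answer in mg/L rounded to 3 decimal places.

k = ln 2 / 16 = 0.04332 per h
Dose 1 (440 mg at t=0 h): 440·exp(−0.04332·4) = 369.994 mg/L
Dose 2 (250 mg at t=1 h): 250·exp(−0.04332·3) = 219.532 mg/L
Dose 3 (60 mg at t=2 h): 60·exp(−0.04332·2) = 55.020 mg/L
Dose 4 (130 mg at t=3 h): 130·exp(−0.04332·1) = 124.488 mg/L
C(4) = 369.994 + 219.532 + 55.020 + 124.488 = 769.035 mg/L

769.035 mg/L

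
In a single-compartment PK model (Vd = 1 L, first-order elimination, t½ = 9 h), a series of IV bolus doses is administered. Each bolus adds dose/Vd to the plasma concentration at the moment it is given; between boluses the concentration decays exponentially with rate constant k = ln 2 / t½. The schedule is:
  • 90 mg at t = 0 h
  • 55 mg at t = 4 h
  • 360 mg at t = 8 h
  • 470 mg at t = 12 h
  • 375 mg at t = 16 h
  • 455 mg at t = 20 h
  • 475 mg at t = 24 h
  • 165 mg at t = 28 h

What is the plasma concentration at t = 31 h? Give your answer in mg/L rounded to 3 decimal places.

k = ln 2 / 9 = 0.07702 per h
Dose 1 (90 mg at t=0 h): 90·exp(−0.07702·31) = 8.267 mg/L
Dose 2 (55 mg at t=4 h): 55·exp(−0.07702·27) = 6.875 mg/L
Dose 3 (360 mg at t=8 h): 360·exp(−0.07702·23) = 61.236 mg/L
Dose 4 (470 mg at t=12 h): 470·exp(−0.07702·19) = 108.790 mg/L
Dose 5 (375 mg at t=16 h): 375·exp(−0.07702·15) = 118.118 mg/L
Dose 6 (455 mg at t=20 h): 455·exp(−0.07702·11) = 195.023 mg/L
Dose 7 (475 mg at t=24 h): 475·exp(−0.07702·7) = 277.051 mg/L
Dose 8 (165 mg at t=28 h): 165·exp(−0.07702·3) = 130.961 mg/L
C(31) = 8.267 + 6.875 + 61.236 + 108.790 + 118.118 + 195.023 + 277.051 + 130.961 = 906.320 mg/L

906.320 mg/L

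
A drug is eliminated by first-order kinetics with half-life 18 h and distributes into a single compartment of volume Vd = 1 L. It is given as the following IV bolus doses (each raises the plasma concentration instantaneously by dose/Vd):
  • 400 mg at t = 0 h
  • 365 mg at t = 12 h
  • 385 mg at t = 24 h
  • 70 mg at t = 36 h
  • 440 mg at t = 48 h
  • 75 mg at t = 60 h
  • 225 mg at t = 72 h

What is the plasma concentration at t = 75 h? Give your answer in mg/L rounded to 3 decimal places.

k = ln 2 / 18 = 0.03851 per h
Dose 1 (400 mg at t=0 h): 400·exp(−0.03851·75) = 22.272 mg/L
Dose 2 (365 mg at t=12 h): 365·exp(−0.03851·63) = 32.262 mg/L
Dose 3 (385 mg at t=24 h): 385·exp(−0.03851·51) = 54.018 mg/L
Dose 4 (70 mg at t=36 h): 70·exp(−0.03851·39) = 15.591 mg/L
Dose 5 (440 mg at t=48 h): 440·exp(−0.03851·27) = 155.563 mg/L
Dose 6 (75 mg at t=60 h): 75·exp(−0.03851·15) = 42.092 mg/L
Dose 7 (225 mg at t=72 h): 225·exp(−0.03851·3) = 200.452 mg/L
C(75) = 22.272 + 32.262 + 54.018 + 15.591 + 155.563 + 42.092 + 200.452 = 522.251 mg/L

522.251 mg/L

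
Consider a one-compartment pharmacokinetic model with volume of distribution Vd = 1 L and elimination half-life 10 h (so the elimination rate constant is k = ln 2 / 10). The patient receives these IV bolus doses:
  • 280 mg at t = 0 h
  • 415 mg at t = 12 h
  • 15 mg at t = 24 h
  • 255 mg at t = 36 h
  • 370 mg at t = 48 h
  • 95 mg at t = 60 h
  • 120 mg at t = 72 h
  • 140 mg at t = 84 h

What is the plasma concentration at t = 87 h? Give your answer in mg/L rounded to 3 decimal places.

k = ln 2 / 10 = 0.06931 per h
Dose 1 (280 mg at t=0 h): 280·exp(−0.06931·87) = 0.673 mg/L
Dose 2 (415 mg at t=12 h): 415·exp(−0.06931·75) = 2.293 mg/L
Dose 3 (15 mg at t=24 h): 15·exp(−0.06931·63) = 0.190 mg/L
Dose 4 (255 mg at t=36 h): 255·exp(−0.06931·51) = 7.435 mg/L
Dose 5 (370 mg at t=48 h): 370·exp(−0.06931·39) = 24.785 mg/L
Dose 6 (95 mg at t=60 h): 95·exp(−0.06931·27) = 14.620 mg/L
Dose 7 (120 mg at t=72 h): 120·exp(−0.06931·15) = 42.426 mg/L
Dose 8 (140 mg at t=84 h): 140·exp(−0.06931·3) = 113.715 mg/L
C(87) = 0.673 + 2.293 + 0.190 + 7.435 + 24.785 + 14.620 + 42.426 + 113.715 = 206.138 mg/L

206.138 mg/L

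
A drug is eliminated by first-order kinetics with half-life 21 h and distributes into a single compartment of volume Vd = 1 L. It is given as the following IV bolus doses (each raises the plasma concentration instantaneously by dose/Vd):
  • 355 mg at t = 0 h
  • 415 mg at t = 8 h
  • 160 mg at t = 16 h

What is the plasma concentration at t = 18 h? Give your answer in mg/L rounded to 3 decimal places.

644.087 mg/L

k = ln 2 / 21 = 0.03301 per h
Dose 1 (355 mg at t=0 h): 355·exp(−0.03301·18) = 195.976 mg/L
Dose 2 (415 mg at t=8 h): 415·exp(−0.03301·10) = 298.332 mg/L
Dose 3 (160 mg at t=16 h): 160·exp(−0.03301·2) = 149.779 mg/L
C(18) = 195.976 + 298.332 + 149.779 = 644.087 mg/L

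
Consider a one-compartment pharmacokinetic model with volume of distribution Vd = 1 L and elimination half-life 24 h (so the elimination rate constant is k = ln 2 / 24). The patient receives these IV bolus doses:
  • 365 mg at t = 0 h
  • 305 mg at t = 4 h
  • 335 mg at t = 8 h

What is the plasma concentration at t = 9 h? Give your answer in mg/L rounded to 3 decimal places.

870.905 mg/L

k = ln 2 / 24 = 0.02888 per h
Dose 1 (365 mg at t=0 h): 365·exp(−0.02888·9) = 281.453 mg/L
Dose 2 (305 mg at t=4 h): 305·exp(−0.02888·5) = 263.989 mg/L
Dose 3 (335 mg at t=8 h): 335·exp(−0.02888·1) = 325.463 mg/L
C(9) = 281.453 + 263.989 + 325.463 = 870.905 mg/L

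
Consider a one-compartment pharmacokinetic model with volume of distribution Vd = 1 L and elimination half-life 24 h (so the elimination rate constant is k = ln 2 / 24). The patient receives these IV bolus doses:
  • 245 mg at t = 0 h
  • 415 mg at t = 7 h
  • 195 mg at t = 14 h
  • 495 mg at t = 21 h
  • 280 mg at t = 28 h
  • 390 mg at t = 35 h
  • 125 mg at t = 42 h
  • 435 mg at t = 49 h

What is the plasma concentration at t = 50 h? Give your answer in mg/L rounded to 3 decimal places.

k = ln 2 / 24 = 0.02888 per h
Dose 1 (245 mg at t=0 h): 245·exp(−0.02888·50) = 57.812 mg/L
Dose 2 (415 mg at t=7 h): 415·exp(−0.02888·43) = 119.868 mg/L
Dose 3 (195 mg at t=14 h): 195·exp(−0.02888·36) = 68.943 mg/L
Dose 4 (495 mg at t=21 h): 495·exp(−0.02888·29) = 214.220 mg/L
Dose 5 (280 mg at t=28 h): 280·exp(−0.02888·22) = 148.325 mg/L
Dose 6 (390 mg at t=35 h): 390·exp(−0.02888·15) = 252.884 mg/L
Dose 7 (125 mg at t=42 h): 125·exp(−0.02888·8) = 99.213 mg/L
Dose 8 (435 mg at t=49 h): 435·exp(−0.02888·1) = 422.616 mg/L
C(50) = 57.812 + 119.868 + 68.943 + 214.220 + 148.325 + 252.884 + 99.213 + 422.616 = 1383.881 mg/L

1383.881 mg/L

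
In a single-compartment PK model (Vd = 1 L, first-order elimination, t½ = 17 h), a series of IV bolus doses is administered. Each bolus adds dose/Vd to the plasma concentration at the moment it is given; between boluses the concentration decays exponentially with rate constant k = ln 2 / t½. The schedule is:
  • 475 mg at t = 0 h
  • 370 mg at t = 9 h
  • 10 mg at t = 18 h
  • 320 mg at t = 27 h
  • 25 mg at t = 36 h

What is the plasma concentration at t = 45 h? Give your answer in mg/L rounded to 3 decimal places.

335.342 mg/L

k = ln 2 / 17 = 0.04077 per h
Dose 1 (475 mg at t=0 h): 475·exp(−0.04077·45) = 75.831 mg/L
Dose 2 (370 mg at t=9 h): 370·exp(−0.04077·36) = 85.256 mg/L
Dose 3 (10 mg at t=18 h): 10·exp(−0.04077·27) = 3.326 mg/L
Dose 4 (320 mg at t=27 h): 320·exp(−0.04077·18) = 153.607 mg/L
Dose 5 (25 mg at t=36 h): 25·exp(−0.04077·9) = 17.321 mg/L
C(45) = 75.831 + 85.256 + 3.326 + 153.607 + 17.321 = 335.342 mg/L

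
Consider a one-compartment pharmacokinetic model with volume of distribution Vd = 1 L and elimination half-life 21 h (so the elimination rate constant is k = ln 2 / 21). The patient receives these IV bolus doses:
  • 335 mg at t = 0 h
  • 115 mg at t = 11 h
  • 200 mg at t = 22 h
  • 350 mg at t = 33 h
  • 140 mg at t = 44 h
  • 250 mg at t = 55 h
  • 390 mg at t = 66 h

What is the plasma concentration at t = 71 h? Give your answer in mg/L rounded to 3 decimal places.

k = ln 2 / 21 = 0.03301 per h
Dose 1 (335 mg at t=0 h): 335·exp(−0.03301·71) = 32.157 mg/L
Dose 2 (115 mg at t=11 h): 115·exp(−0.03301·60) = 15.871 mg/L
Dose 3 (200 mg at t=22 h): 200·exp(−0.03301·49) = 39.685 mg/L
Dose 4 (350 mg at t=33 h): 350·exp(−0.03301·38) = 99.850 mg/L
Dose 5 (140 mg at t=44 h): 140·exp(−0.03301·27) = 57.423 mg/L
Dose 6 (250 mg at t=55 h): 250·exp(−0.03301·16) = 147.429 mg/L
Dose 7 (390 mg at t=66 h): 390·exp(−0.03301·5) = 330.667 mg/L
C(71) = 32.157 + 15.871 + 39.685 + 99.850 + 57.423 + 147.429 + 330.667 = 723.083 mg/L

723.083 mg/L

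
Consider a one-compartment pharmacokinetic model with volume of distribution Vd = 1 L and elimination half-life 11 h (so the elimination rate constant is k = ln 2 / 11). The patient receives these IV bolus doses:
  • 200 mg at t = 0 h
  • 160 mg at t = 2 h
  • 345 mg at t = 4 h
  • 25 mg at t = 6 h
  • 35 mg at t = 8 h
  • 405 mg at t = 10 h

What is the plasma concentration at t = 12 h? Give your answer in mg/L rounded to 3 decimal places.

788.868 mg/L

k = ln 2 / 11 = 0.06301 per h
Dose 1 (200 mg at t=0 h): 200·exp(−0.06301·12) = 93.893 mg/L
Dose 2 (160 mg at t=2 h): 160·exp(−0.06301·10) = 85.203 mg/L
Dose 3 (345 mg at t=4 h): 345·exp(−0.06301·8) = 208.395 mg/L
Dose 4 (25 mg at t=6 h): 25·exp(−0.06301·6) = 17.129 mg/L
Dose 5 (35 mg at t=8 h): 35·exp(−0.06301·4) = 27.202 mg/L
Dose 6 (405 mg at t=10 h): 405·exp(−0.06301·2) = 357.044 mg/L
C(12) = 93.893 + 85.203 + 208.395 + 17.129 + 27.202 + 357.044 = 788.868 mg/L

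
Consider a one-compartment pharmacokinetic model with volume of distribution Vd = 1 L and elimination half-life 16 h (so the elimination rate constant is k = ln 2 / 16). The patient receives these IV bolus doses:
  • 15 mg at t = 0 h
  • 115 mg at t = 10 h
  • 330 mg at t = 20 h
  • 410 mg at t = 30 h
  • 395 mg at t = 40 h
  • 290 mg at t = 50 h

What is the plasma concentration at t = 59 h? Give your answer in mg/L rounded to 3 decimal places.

562.372 mg/L

k = ln 2 / 16 = 0.04332 per h
Dose 1 (15 mg at t=0 h): 15·exp(−0.04332·59) = 1.164 mg/L
Dose 2 (115 mg at t=10 h): 115·exp(−0.04332·49) = 13.766 mg/L
Dose 3 (330 mg at t=20 h): 330·exp(−0.04332·39) = 60.919 mg/L
Dose 4 (410 mg at t=30 h): 410·exp(−0.04332·29) = 116.726 mg/L
Dose 5 (395 mg at t=40 h): 395·exp(−0.04332·19) = 173.430 mg/L
Dose 6 (290 mg at t=50 h): 290·exp(−0.04332·9) = 196.367 mg/L
C(59) = 1.164 + 13.766 + 60.919 + 116.726 + 173.430 + 196.367 = 562.372 mg/L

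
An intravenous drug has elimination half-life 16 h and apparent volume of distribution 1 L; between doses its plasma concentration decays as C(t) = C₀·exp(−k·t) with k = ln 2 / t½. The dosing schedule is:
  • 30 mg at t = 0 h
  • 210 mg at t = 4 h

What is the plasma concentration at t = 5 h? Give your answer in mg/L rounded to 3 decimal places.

k = ln 2 / 16 = 0.04332 per h
Dose 1 (30 mg at t=0 h): 30·exp(−0.04332·5) = 24.157 mg/L
Dose 2 (210 mg at t=4 h): 210·exp(−0.04332·1) = 201.097 mg/L
C(5) = 24.157 + 201.097 = 225.254 mg/L

225.254 mg/L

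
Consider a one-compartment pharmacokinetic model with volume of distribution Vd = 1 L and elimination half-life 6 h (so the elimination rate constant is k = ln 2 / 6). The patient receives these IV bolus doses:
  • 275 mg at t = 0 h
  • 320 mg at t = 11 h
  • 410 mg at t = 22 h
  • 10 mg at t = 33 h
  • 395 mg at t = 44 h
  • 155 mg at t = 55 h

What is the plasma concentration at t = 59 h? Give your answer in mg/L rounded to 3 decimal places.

k = ln 2 / 6 = 0.11552 per h
Dose 1 (275 mg at t=0 h): 275·exp(−0.11552·59) = 0.301 mg/L
Dose 2 (320 mg at t=11 h): 320·exp(−0.11552·48) = 1.250 mg/L
Dose 3 (410 mg at t=22 h): 410·exp(−0.11552·37) = 5.707 mg/L
Dose 4 (10 mg at t=33 h): 10·exp(−0.11552·26) = 0.496 mg/L
Dose 5 (395 mg at t=44 h): 395·exp(−0.11552·15) = 69.827 mg/L
Dose 6 (155 mg at t=55 h): 155·exp(−0.11552·4) = 97.644 mg/L
C(59) = 0.301 + 1.250 + 5.707 + 0.496 + 69.827 + 97.644 = 175.226 mg/L

175.226 mg/L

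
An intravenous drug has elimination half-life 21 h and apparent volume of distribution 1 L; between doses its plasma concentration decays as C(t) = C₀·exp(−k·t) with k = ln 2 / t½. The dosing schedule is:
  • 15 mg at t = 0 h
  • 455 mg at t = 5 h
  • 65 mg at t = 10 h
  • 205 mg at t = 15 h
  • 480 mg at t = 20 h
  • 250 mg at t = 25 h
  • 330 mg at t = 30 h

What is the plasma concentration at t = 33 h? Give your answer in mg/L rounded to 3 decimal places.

1132.607 mg/L

k = ln 2 / 21 = 0.03301 per h
Dose 1 (15 mg at t=0 h): 15·exp(−0.03301·33) = 5.047 mg/L
Dose 2 (455 mg at t=5 h): 455·exp(−0.03301·28) = 180.567 mg/L
Dose 3 (65 mg at t=10 h): 65·exp(−0.03301·23) = 30.424 mg/L
Dose 4 (205 mg at t=15 h): 205·exp(−0.03301·18) = 113.169 mg/L
Dose 5 (480 mg at t=20 h): 480·exp(−0.03301·13) = 312.528 mg/L
Dose 6 (250 mg at t=25 h): 250·exp(−0.03301·8) = 191.983 mg/L
Dose 7 (330 mg at t=30 h): 330·exp(−0.03301·3) = 298.889 mg/L
C(33) = 5.047 + 180.567 + 30.424 + 113.169 + 312.528 + 191.983 + 298.889 = 1132.607 mg/L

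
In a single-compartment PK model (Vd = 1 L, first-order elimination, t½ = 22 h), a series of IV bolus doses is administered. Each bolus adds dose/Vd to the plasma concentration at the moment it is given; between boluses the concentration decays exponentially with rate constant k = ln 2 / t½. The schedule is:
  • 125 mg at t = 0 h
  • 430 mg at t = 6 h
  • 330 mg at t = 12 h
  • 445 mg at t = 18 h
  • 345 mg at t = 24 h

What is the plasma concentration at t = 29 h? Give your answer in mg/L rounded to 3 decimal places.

1060.992 mg/L

k = ln 2 / 22 = 0.03151 per h
Dose 1 (125 mg at t=0 h): 125·exp(−0.03151·29) = 50.130 mg/L
Dose 2 (430 mg at t=6 h): 430·exp(−0.03151·23) = 208.332 mg/L
Dose 3 (330 mg at t=12 h): 330·exp(−0.03151·17) = 193.152 mg/L
Dose 4 (445 mg at t=18 h): 445·exp(−0.03151·11) = 314.663 mg/L
Dose 5 (345 mg at t=24 h): 345·exp(−0.03151·5) = 294.716 mg/L
C(29) = 50.130 + 208.332 + 193.152 + 314.663 + 294.716 = 1060.992 mg/L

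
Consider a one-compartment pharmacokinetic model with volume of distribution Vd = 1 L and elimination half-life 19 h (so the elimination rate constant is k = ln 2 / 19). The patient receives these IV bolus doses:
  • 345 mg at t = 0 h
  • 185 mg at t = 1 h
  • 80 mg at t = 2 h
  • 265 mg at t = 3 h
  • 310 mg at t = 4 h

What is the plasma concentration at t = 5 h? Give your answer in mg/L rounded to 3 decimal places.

1064.311 mg/L

k = ln 2 / 19 = 0.03648 per h
Dose 1 (345 mg at t=0 h): 345·exp(−0.03648·5) = 287.475 mg/L
Dose 2 (185 mg at t=1 h): 185·exp(−0.03648·4) = 159.881 mg/L
Dose 3 (80 mg at t=2 h): 80·exp(−0.03648·3) = 71.707 mg/L
Dose 4 (265 mg at t=3 h): 265·exp(−0.03648·2) = 246.353 mg/L
Dose 5 (310 mg at t=4 h): 310·exp(−0.03648·1) = 298.895 mg/L
C(5) = 287.475 + 159.881 + 71.707 + 246.353 + 298.895 = 1064.311 mg/L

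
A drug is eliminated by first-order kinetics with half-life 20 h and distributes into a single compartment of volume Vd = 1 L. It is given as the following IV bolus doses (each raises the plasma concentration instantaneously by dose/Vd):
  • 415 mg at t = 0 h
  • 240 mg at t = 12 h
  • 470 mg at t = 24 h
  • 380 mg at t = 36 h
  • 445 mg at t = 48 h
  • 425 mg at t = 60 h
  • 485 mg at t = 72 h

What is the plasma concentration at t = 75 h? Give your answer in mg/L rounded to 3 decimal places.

1100.871 mg/L

k = ln 2 / 20 = 0.03466 per h
Dose 1 (415 mg at t=0 h): 415·exp(−0.03466·75) = 30.845 mg/L
Dose 2 (240 mg at t=12 h): 240·exp(−0.03466·63) = 27.038 mg/L
Dose 3 (470 mg at t=24 h): 470·exp(−0.03466·51) = 80.255 mg/L
Dose 4 (380 mg at t=36 h): 380·exp(−0.03466·39) = 98.350 mg/L
Dose 5 (445 mg at t=48 h): 445·exp(−0.03466·27) = 174.570 mg/L
Dose 6 (425 mg at t=60 h): 425·exp(−0.03466·15) = 252.707 mg/L
Dose 7 (485 mg at t=72 h): 485·exp(−0.03466·3) = 437.106 mg/L
C(75) = 30.845 + 27.038 + 80.255 + 98.350 + 174.570 + 252.707 + 437.106 = 1100.871 mg/L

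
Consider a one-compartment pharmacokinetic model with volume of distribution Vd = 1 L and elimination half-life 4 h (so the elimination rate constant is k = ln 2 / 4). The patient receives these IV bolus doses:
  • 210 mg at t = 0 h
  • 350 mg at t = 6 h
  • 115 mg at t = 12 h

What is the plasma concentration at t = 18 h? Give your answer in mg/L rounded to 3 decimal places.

k = ln 2 / 4 = 0.17329 per h
Dose 1 (210 mg at t=0 h): 210·exp(−0.17329·18) = 9.281 mg/L
Dose 2 (350 mg at t=6 h): 350·exp(−0.17329·12) = 43.750 mg/L
Dose 3 (115 mg at t=12 h): 115·exp(−0.17329·6) = 40.659 mg/L
C(18) = 9.281 + 43.750 + 40.659 = 93.689 mg/L

93.689 mg/L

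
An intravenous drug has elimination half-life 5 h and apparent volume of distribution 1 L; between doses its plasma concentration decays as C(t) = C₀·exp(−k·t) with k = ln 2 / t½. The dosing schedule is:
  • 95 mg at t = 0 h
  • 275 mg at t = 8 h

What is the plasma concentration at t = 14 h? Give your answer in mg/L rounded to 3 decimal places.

k = ln 2 / 5 = 0.13863 per h
Dose 1 (95 mg at t=0 h): 95·exp(−0.13863·14) = 13.641 mg/L
Dose 2 (275 mg at t=8 h): 275·exp(−0.13863·6) = 119.701 mg/L
C(14) = 13.641 + 119.701 = 133.341 mg/L

133.341 mg/L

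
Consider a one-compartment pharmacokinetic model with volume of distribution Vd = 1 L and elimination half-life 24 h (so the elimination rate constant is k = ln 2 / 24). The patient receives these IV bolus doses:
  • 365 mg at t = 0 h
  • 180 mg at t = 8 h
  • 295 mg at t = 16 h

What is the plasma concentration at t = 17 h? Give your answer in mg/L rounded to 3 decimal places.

k = ln 2 / 24 = 0.02888 per h
Dose 1 (365 mg at t=0 h): 365·exp(−0.02888·17) = 223.390 mg/L
Dose 2 (180 mg at t=8 h): 180·exp(−0.02888·9) = 138.799 mg/L
Dose 3 (295 mg at t=16 h): 295·exp(−0.02888·1) = 286.602 mg/L
C(17) = 223.390 + 138.799 + 286.602 = 648.791 mg/L

648.791 mg/L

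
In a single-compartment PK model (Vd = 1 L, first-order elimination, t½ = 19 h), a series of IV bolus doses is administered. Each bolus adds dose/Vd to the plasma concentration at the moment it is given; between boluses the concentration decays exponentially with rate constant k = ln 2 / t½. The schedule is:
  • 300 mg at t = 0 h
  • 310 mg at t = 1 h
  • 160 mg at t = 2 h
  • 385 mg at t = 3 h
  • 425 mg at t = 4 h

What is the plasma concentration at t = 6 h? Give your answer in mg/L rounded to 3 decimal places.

1377.793 mg/L

k = ln 2 / 19 = 0.03648 per h
Dose 1 (300 mg at t=0 h): 300·exp(−0.03648·6) = 241.023 mg/L
Dose 2 (310 mg at t=1 h): 310·exp(−0.03648·5) = 258.311 mg/L
Dose 3 (160 mg at t=2 h): 160·exp(−0.03648·4) = 138.276 mg/L
Dose 4 (385 mg at t=3 h): 385·exp(−0.03648·3) = 345.088 mg/L
Dose 5 (425 mg at t=4 h): 425·exp(−0.03648·2) = 395.095 mg/L
C(6) = 241.023 + 258.311 + 138.276 + 345.088 + 395.095 = 1377.793 mg/L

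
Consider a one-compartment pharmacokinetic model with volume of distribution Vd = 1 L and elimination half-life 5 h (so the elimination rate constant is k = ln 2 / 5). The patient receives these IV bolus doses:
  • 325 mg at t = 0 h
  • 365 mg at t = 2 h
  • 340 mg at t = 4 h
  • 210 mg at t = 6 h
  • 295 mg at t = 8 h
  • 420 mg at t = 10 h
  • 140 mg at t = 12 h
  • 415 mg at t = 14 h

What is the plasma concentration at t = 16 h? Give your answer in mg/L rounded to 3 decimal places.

k = ln 2 / 5 = 0.13863 per h
Dose 1 (325 mg at t=0 h): 325·exp(−0.13863·16) = 35.366 mg/L
Dose 2 (365 mg at t=2 h): 365·exp(−0.13863·14) = 52.409 mg/L
Dose 3 (340 mg at t=4 h): 340·exp(−0.13863·12) = 64.418 mg/L
Dose 4 (210 mg at t=6 h): 210·exp(−0.13863·10) = 52.500 mg/L
Dose 5 (295 mg at t=8 h): 295·exp(−0.13863·8) = 97.314 mg/L
Dose 6 (420 mg at t=10 h): 420·exp(−0.13863·6) = 182.816 mg/L
Dose 7 (140 mg at t=12 h): 140·exp(−0.13863·4) = 80.409 mg/L
Dose 8 (415 mg at t=14 h): 415·exp(−0.13863·2) = 314.511 mg/L
C(16) = 35.366 + 52.409 + 64.418 + 52.500 + 97.314 + 182.816 + 80.409 + 314.511 = 879.743 mg/L

879.743 mg/L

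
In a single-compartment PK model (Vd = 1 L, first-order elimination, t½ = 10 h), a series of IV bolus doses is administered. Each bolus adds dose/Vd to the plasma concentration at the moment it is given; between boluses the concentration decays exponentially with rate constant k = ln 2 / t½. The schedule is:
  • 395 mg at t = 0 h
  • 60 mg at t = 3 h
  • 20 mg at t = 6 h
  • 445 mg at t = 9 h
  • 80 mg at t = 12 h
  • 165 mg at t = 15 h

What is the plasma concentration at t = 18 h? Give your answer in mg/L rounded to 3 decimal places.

568.624 mg/L

k = ln 2 / 10 = 0.06931 per h
Dose 1 (395 mg at t=0 h): 395·exp(−0.06931·18) = 113.434 mg/L
Dose 2 (60 mg at t=3 h): 60·exp(−0.06931·15) = 21.213 mg/L
Dose 3 (20 mg at t=6 h): 20·exp(−0.06931·12) = 8.706 mg/L
Dose 4 (445 mg at t=9 h): 445·exp(−0.06931·9) = 238.470 mg/L
Dose 5 (80 mg at t=12 h): 80·exp(−0.06931·6) = 52.780 mg/L
Dose 6 (165 mg at t=15 h): 165·exp(−0.06931·3) = 134.022 mg/L
C(18) = 113.434 + 21.213 + 8.706 + 238.470 + 52.780 + 134.022 = 568.624 mg/L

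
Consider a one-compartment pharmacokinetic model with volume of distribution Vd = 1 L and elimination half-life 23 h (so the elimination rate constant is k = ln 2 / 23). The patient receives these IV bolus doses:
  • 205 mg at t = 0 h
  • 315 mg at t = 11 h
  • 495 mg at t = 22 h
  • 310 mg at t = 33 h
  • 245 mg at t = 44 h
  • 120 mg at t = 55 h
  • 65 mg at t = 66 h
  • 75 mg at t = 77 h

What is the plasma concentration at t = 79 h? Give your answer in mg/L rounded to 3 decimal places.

483.958 mg/L

k = ln 2 / 23 = 0.03014 per h
Dose 1 (205 mg at t=0 h): 205·exp(−0.03014·79) = 18.958 mg/L
Dose 2 (315 mg at t=11 h): 315·exp(−0.03014·68) = 40.580 mg/L
Dose 3 (495 mg at t=22 h): 495·exp(−0.03014·57) = 88.833 mg/L
Dose 4 (310 mg at t=33 h): 310·exp(−0.03014·46) = 77.500 mg/L
Dose 5 (245 mg at t=44 h): 245·exp(−0.03014·35) = 85.325 mg/L
Dose 6 (120 mg at t=55 h): 120·exp(−0.03014·24) = 58.219 mg/L
Dose 7 (65 mg at t=66 h): 65·exp(−0.03014·13) = 43.930 mg/L
Dose 8 (75 mg at t=77 h): 75·exp(−0.03014·2) = 70.613 mg/L
C(79) = 18.958 + 40.580 + 88.833 + 77.500 + 85.325 + 58.219 + 43.930 + 70.613 = 483.958 mg/L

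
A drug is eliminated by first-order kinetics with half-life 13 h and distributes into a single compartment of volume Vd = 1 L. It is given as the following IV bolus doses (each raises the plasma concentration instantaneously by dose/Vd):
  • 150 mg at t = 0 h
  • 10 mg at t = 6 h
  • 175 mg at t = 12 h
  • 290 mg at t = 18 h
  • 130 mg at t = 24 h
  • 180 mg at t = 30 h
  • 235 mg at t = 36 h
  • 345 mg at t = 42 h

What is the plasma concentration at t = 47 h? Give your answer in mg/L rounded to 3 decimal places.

k = ln 2 / 13 = 0.05332 per h
Dose 1 (150 mg at t=0 h): 150·exp(−0.05332·47) = 12.239 mg/L
Dose 2 (10 mg at t=6 h): 10·exp(−0.05332·41) = 1.124 mg/L
Dose 3 (175 mg at t=12 h): 175·exp(−0.05332·35) = 27.075 mg/L
Dose 4 (290 mg at t=18 h): 290·exp(−0.05332·29) = 61.783 mg/L
Dose 5 (130 mg at t=24 h): 130·exp(−0.05332·23) = 38.137 mg/L
Dose 6 (180 mg at t=30 h): 180·exp(−0.05332·17) = 72.714 mg/L
Dose 7 (235 mg at t=36 h): 235·exp(−0.05332·11) = 130.722 mg/L
Dose 8 (345 mg at t=42 h): 345·exp(−0.05332·5) = 264.264 mg/L
C(47) = 12.239 + 1.124 + 27.075 + 61.783 + 38.137 + 72.714 + 130.722 + 264.264 = 608.059 mg/L

608.059 mg/L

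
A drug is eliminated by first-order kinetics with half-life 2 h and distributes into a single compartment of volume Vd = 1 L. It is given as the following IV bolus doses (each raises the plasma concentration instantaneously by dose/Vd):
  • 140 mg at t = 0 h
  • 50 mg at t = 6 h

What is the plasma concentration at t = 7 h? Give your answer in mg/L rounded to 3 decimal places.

47.730 mg/L

k = ln 2 / 2 = 0.34657 per h
Dose 1 (140 mg at t=0 h): 140·exp(−0.34657·7) = 12.374 mg/L
Dose 2 (50 mg at t=6 h): 50·exp(−0.34657·1) = 35.355 mg/L
C(7) = 12.374 + 35.355 = 47.730 mg/L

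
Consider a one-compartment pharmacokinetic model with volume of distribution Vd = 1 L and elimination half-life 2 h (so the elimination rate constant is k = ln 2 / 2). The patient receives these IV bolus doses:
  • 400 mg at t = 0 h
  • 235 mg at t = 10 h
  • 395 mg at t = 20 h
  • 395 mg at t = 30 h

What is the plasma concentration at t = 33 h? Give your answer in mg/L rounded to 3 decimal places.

144.103 mg/L

k = ln 2 / 2 = 0.34657 per h
Dose 1 (400 mg at t=0 h): 400·exp(−0.34657·33) = 0.004 mg/L
Dose 2 (235 mg at t=10 h): 235·exp(−0.34657·23) = 0.081 mg/L
Dose 3 (395 mg at t=20 h): 395·exp(−0.34657·13) = 4.364 mg/L
Dose 4 (395 mg at t=30 h): 395·exp(−0.34657·3) = 139.654 mg/L
C(33) = 0.004 + 0.081 + 4.364 + 139.654 = 144.103 mg/L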